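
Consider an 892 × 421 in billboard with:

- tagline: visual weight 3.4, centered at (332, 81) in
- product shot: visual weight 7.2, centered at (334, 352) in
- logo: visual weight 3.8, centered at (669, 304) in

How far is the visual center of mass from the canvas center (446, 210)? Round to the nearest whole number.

≈ 70 in

Weights sum to 3.4 + 7.2 + 3.8 = 14.4.
Σw·x = 3.4·332 + 7.2·334 + 3.8·669 = 6075.8, so x̄ = 6075.8/14.4 ≈ 421.93.
Σw·y = 3.4·81 + 7.2·352 + 3.8·304 = 3965.0, so ȳ = 3965.0/14.4 ≈ 275.35.
From (446, 210): dx = -24.07, dy = 65.35, so the distance is √(dx²+dy²) ≈ 69.64.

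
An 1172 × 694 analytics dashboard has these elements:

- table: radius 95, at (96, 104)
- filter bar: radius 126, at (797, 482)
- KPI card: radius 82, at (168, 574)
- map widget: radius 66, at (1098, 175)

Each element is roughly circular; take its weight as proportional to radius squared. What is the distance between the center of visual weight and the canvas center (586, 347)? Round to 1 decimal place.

Weights ∝ r²: table 95² = 9025, filter bar 126² = 15876, KPI card 82² = 6724, map widget 66² = 4356; Σw = 35981.
Σw·x = 9025·96 + 15876·797 + 6724·168 + 4356·1098 = 19432092, so x̄ = 19432092/35981 ≈ 540.07.
Σw·y = 9025·104 + 15876·482 + 6724·574 + 4356·175 = 13212708, so ȳ = 13212708/35981 ≈ 367.21.
Offset from (586, 347): Δx ≈ -45.93, Δy ≈ 20.21; distance = √(Δx² + Δy²) ≈ 50.19.

≈ 50.2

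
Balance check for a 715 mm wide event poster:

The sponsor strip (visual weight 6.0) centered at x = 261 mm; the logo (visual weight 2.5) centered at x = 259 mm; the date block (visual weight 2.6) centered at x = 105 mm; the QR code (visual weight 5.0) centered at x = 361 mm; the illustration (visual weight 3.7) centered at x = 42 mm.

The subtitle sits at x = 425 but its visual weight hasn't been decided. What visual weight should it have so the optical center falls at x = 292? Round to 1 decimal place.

w ≈ 10.0

Fixed elements: Σw = 6.0 + 2.5 + 2.6 + 5.0 + 3.7 = 19.8, Σw·x = 6.0·261 + 2.5·259 + 2.6·105 + 5.0·361 + 3.7·42 = 4446.9.
Set Σw·x/Σw = 292: (4446.9 + 425w) = 292·(19.8 + w).
Rearranging, w·(425 − 292) = 292·19.8 − 4446.9 = 1334.7, so w ≈ 1334.7/133 = 10.04.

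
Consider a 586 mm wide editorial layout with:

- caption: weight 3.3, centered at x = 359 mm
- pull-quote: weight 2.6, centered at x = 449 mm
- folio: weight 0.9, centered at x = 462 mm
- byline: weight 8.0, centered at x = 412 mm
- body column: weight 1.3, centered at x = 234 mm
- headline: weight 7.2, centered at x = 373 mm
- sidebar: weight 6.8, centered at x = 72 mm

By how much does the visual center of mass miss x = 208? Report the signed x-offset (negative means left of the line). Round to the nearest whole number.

Σw = 3.3 + 2.6 + 0.9 + 8.0 + 1.3 + 7.2 + 6.8 = 30.1.
Σw·x = 9543.3; x̄ = 9543.3/30.1 ≈ 317.05.
Offset from x = 208: 317.05 − 208 ≈ 109.05.

≈ 109 mm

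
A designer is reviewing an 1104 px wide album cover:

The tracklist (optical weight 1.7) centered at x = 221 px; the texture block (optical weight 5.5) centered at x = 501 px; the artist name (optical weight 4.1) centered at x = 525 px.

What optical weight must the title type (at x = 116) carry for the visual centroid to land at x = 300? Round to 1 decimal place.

w ≈ 10.3

Known weights sum to 1.7 + 5.5 + 4.1 = 11.3; their moment is 1.7·221 + 5.5·501 + 4.1·525 = 5283.7.
Balance at x = 300 requires (5283.7 + w·116) / (11.3 + w) = 300.
Solving: w = (300·11.3 − 5283.7) / (116 − 300) = -1893.7 / -184 ≈ 10.29.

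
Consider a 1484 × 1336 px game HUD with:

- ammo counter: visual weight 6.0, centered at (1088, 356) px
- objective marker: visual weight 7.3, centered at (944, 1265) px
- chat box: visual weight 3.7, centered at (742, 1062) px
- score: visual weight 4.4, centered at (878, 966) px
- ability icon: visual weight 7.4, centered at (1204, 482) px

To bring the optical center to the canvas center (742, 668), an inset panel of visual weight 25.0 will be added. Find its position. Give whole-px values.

(439, 513)

With the inset panel, Σw becomes 6.0 + 7.3 + 3.7 + 4.4 + 7.4 + 25.0 = 53.8.
x: target moment 53.8×742 = 39919.6; current 6.0·1088 + 7.3·944 + 3.7·742 + 4.4·878 + 7.4·1204 = 28937.4; the inset panel supplies 10982.2, so x = 10982.2/25.0 ≈ 439.29.
y: target moment 53.8×668 = 35938.4; current 6.0·356 + 7.3·1265 + 3.7·1062 + 4.4·966 + 7.4·482 = 23117.1; the inset panel supplies 12821.3, so y = 12821.3/25.0 ≈ 512.85.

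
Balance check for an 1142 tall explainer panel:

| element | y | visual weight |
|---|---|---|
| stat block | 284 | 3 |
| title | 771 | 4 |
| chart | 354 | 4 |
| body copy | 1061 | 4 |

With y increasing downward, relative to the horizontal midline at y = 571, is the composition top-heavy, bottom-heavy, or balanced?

bottom-heavy

Total weight = 3 + 4 + 4 + 4 = 15.
y: (3·284 + 4·771 + 4·354 + 4·1061) / 15 = 9596 / 15 ≈ 639.73
639.7 lies below (larger y than) the midline 571, so the layout is bottom-heavy.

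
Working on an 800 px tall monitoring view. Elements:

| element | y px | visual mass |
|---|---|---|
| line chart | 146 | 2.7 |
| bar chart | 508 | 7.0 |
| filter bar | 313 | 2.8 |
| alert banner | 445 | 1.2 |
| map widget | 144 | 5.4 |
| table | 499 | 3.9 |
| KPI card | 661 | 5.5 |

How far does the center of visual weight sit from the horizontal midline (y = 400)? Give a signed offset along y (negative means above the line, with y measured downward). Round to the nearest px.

≈ 11 px

Σw = 2.7 + 7.0 + 2.8 + 1.2 + 5.4 + 3.9 + 5.5 = 28.5.
Σw·y = 2.7·146 + 7.0·508 + 2.8·313 + 1.2·445 + 5.4·144 + 3.9·499 + 5.5·661 = 11719.8, so ȳ = 11719.8/28.5 ≈ 411.22.
Offset from y = 400: 411.22 − 400 ≈ 11.22.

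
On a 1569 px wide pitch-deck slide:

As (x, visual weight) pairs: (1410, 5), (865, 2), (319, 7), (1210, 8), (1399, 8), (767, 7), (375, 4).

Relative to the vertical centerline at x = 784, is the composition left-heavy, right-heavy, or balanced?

right-heavy

Total weight = 5 + 2 + 7 + 8 + 8 + 7 + 4 = 41.
Σw·x = 38754; x̄ = 38754/41 ≈ 945.22.
Since 945.2 is right of 784, the composition reads right-heavy.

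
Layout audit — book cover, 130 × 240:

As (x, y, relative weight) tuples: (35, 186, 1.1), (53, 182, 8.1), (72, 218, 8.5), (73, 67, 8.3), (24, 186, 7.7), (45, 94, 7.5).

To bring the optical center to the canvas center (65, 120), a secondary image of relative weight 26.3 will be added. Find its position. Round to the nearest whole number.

(83, 71)

New total weight: (1.1 + 8.1 + 8.5 + 8.3 + 7.7 + 7.5) + 26.3 = 67.5.
Along x: (2208.0 + 26.3·x) / 67.5 = 65 (existing moment 1.1·35 + 8.1·53 + 8.5·72 + 8.3·73 + 7.7·24 + 7.5·45 = 2208.0) ⇒ x = (4387.5 − 2208.0) / 26.3 ≈ 82.87.
Along y: (6225.1 + 26.3·y) / 67.5 = 120 (existing moment 1.1·186 + 8.1·182 + 8.5·218 + 8.3·67 + 7.7·186 + 7.5·94 = 6225.1) ⇒ y = (8100.0 − 6225.1) / 26.3 ≈ 71.29.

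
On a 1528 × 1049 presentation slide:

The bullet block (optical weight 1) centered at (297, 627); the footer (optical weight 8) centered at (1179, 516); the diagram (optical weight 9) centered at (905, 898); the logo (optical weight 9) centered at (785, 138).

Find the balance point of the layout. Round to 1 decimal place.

(923.7, 521.4)

Total weight = 1 + 8 + 9 + 9 = 27.
Σw·x = 1·297 + 8·1179 + 9·905 + 9·785 = 24939, so x̄ = 24939/27 ≈ 923.67.
Σw·y = 1·627 + 8·516 + 9·898 + 9·138 = 14079, so ȳ = 14079/27 ≈ 521.44.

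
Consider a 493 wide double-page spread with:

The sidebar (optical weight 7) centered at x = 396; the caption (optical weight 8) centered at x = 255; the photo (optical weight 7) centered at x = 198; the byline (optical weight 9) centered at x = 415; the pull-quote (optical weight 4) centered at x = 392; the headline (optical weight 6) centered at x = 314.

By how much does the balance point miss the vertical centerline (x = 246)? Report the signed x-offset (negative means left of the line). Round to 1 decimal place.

Weights sum to 7 + 8 + 7 + 9 + 4 + 6 = 41.
x: moment 13385 / weight 41 ≈ 326.46
Difference: 326.46 − 246 ≈ 80.46.

≈ 80.5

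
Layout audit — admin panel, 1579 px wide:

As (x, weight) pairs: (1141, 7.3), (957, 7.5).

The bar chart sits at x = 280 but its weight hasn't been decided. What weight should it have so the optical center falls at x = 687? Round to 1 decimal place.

Known weights sum to 7.3 + 7.5 = 14.8; their moment is 7.3·1141 + 7.5·957 = 15506.8.
For the centroid to hit 687: (15506.8 + w·280) / (14.8 + w) = 687.
Rearranging, w·(280 − 687) = 687·14.8 − 15506.8 = -5339.2, so w ≈ -5339.2/-407 = 13.12.

w ≈ 13.1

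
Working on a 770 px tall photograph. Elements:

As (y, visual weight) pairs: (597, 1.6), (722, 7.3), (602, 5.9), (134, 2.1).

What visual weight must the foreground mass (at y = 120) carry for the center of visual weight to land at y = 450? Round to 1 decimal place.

Fixed elements: Σw = 1.6 + 7.3 + 5.9 + 2.1 = 16.9, Σw·y = 1.6·597 + 7.3·722 + 5.9·602 + 2.1·134 = 10059.0.
Balance at y = 450 requires (10059.0 + w·120) / (16.9 + w) = 450.
Solving: w = (450·16.9 − 10059.0) / (120 − 450) = -2454.0 / -330 ≈ 7.44.

w ≈ 7.4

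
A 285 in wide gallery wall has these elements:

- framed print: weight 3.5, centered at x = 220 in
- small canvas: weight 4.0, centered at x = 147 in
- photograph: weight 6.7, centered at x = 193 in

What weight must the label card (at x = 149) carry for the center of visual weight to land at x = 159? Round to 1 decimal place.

w ≈ 39.3

Existing Σw = 14.2 (3.5 + 4.0 + 6.7); existing moment 3.5·220 + 4.0·147 + 6.7·193 = 2651.1.
Set Σw·x/Σw = 159: (2651.1 + 149w) = 159·(14.2 + w).
Solving: w = (159·14.2 − 2651.1) / (149 − 159) = -393.3 / -10 ≈ 39.33.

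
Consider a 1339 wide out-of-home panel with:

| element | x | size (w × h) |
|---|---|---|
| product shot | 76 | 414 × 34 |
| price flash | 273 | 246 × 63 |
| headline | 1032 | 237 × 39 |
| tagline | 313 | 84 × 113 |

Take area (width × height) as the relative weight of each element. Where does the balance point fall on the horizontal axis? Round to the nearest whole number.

Areas: product shot 414·34 = 14076, price flash 246·63 = 15498, headline 237·39 = 9243, tagline 84·113 = 9492. Total weight = 48309.
x-moment: 14076·76 + 15498·273 + 9243·1032 + 9492·313 = 17810502; centroid 17810502/48309 ≈ 368.68.

x ≈ 369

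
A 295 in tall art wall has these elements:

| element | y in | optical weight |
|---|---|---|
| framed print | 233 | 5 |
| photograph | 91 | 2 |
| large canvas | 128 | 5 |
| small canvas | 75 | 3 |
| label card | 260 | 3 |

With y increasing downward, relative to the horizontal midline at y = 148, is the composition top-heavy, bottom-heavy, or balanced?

bottom-heavy

Total weight = 5 + 2 + 5 + 3 + 3 = 18.
y: (5·233 + 2·91 + 5·128 + 3·75 + 3·260) / 18 = 2992 / 18 ≈ 166.22
166.2 vs midline 148 → bottom-heavy.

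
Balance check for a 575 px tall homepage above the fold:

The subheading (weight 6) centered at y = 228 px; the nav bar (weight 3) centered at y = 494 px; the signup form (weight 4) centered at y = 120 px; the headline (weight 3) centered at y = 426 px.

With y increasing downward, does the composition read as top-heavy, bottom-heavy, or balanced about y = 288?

balanced

Σw = 6 + 3 + 4 + 3 = 16.
y-moment: 6·228 + 3·494 + 4·120 + 3·426 = 4608; centroid 4608/16 ≈ 288.00.
288.00 = 288 exactly: balanced.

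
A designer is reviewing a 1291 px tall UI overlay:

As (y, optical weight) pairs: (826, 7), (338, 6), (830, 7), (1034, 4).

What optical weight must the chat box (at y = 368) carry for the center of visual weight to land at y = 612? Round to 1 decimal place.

w ≈ 12.6

Existing Σw = 24 (7 + 6 + 7 + 4); existing moment 7·826 + 6·338 + 7·830 + 4·1034 = 17756.
For the centroid to hit 612: (17756 + w·368) / (24 + w) = 612.
So w = (612·24 − 17756)/(368 − 612) = -3068/-244 ≈ 12.57.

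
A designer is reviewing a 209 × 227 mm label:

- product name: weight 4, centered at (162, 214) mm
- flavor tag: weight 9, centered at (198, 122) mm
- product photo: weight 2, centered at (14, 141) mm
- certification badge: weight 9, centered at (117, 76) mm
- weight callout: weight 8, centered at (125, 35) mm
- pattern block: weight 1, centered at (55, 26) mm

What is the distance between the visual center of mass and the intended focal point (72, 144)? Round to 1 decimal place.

≈ 80.9 mm

Σw = 4 + 9 + 2 + 9 + 8 + 1 = 33.
x-moment: 4·162 + 9·198 + 2·14 + 9·117 + 8·125 + 1·55 = 4566; centroid 4566/33 ≈ 138.36.
y-moment: 4·214 + 9·122 + 2·141 + 9·76 + 8·35 + 1·26 = 3226; centroid 3226/33 ≈ 97.76.
Relative to (72, 144): Δ = (66.36, -46.24); |Δ| = √(66.36² + -46.24²) ≈ 80.89.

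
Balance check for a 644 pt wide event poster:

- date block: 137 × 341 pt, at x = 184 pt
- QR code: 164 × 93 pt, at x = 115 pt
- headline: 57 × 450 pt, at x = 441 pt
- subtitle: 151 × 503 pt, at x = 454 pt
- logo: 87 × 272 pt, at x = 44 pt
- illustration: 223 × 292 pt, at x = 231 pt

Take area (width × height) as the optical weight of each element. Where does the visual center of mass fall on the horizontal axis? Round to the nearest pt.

Taking area as weight: date block 137·341 = 46717, QR code 164·93 = 15252, headline 57·450 = 25650, subtitle 151·503 = 75953, logo 87·272 = 23664, illustration 223·292 = 65116. Sum 252352.
x: moment 72227232 / weight 252352 ≈ 286.22

x ≈ 286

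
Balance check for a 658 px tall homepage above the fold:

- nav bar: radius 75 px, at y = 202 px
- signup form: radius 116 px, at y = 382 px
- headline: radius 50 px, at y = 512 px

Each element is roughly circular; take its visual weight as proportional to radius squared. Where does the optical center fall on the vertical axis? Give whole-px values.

y ≈ 350

r² weights: nav bar 75² = 5625, signup form 116² = 13456, headline 50² = 2500. Total = 21581.
y: (5625·202 + 13456·382 + 2500·512) / 21581 = 7556442 / 21581 ≈ 350.14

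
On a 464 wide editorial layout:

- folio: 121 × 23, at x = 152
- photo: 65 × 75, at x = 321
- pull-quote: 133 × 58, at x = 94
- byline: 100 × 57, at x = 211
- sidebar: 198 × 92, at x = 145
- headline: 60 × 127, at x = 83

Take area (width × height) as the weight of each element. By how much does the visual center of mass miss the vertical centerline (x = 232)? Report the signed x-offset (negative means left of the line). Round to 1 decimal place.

≈ -78.7

Areas: folio 121·23 = 2783, photo 65·75 = 4875, pull-quote 133·58 = 7714, byline 100·57 = 5700, sidebar 198·92 = 18216, headline 60·127 = 7620. Total weight = 46908.
Σw·x = 7189487; x̄ = 7189487/46908 ≈ 153.27.
Against x = 232, that's 153.27 − 232 = -78.73.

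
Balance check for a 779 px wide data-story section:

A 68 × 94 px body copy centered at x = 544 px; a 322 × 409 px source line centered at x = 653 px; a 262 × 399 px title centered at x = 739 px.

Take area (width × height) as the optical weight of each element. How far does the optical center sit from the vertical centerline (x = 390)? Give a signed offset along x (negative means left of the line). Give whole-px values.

Areas → weights: body copy 68·94 = 6392, source line 322·409 = 131698, title 262·399 = 104538; Σw = 242628.
x-moment: 6392·544 + 131698·653 + 104538·739 = 166729624; centroid 166729624/242628 ≈ 687.18.
Offset from x = 390: 687.18 − 390 ≈ 297.18.

≈ 297 px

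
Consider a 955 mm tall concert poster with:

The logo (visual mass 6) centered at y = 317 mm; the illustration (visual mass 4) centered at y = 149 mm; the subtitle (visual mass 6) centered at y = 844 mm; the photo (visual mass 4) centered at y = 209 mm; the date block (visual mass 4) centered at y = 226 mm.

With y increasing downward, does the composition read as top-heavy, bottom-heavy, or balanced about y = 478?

Σw = 6 + 4 + 6 + 4 + 4 = 24.
Σw·y = 6·317 + 4·149 + 6·844 + 4·209 + 4·226 = 9302, so ȳ = 9302/24 ≈ 387.58.
Since 387.6 is above (smaller y than) 478, the composition reads top-heavy.

top-heavy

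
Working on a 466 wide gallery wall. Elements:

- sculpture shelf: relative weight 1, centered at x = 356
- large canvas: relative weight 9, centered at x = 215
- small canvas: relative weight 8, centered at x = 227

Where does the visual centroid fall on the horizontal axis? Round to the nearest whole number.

x ≈ 228

Weights sum to 1 + 9 + 8 = 18.
Σw·x = 1·356 + 9·215 + 8·227 = 4107, so x̄ = 4107/18 ≈ 228.17.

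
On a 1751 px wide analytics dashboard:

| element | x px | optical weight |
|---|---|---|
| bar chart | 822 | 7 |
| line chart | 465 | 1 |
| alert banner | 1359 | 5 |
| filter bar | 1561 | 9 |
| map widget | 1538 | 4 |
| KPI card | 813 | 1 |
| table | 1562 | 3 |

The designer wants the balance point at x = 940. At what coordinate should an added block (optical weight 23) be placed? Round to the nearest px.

After adding the added block, total weight = 7 + 1 + 5 + 9 + 4 + 1 + 3 + 23 = 53.
Along x: (38714 + 23·x) / 53 = 940 (existing moment 7·822 + 1·465 + 5·1359 + 9·1561 + 4·1538 + 1·813 + 3·1562 = 38714) ⇒ x = (49820 − 38714) / 23 ≈ 482.87.

x ≈ 483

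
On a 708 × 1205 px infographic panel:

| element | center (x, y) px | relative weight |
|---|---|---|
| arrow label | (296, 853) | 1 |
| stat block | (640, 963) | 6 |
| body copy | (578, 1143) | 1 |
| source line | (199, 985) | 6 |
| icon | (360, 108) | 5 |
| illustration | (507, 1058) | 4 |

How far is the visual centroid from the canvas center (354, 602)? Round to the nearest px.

≈ 212 px

Total weight = 1 + 6 + 1 + 6 + 5 + 4 = 23.
x: (1·296 + 6·640 + 1·578 + 6·199 + 5·360 + 4·507) / 23 = 9736 / 23 ≈ 423.30
y: (1·853 + 6·963 + 1·1143 + 6·985 + 5·108 + 4·1058) / 23 = 18456 / 23 ≈ 802.43
From (354, 602): dx = 69.30, dy = 200.43, so the distance is √(dx²+dy²) ≈ 212.08.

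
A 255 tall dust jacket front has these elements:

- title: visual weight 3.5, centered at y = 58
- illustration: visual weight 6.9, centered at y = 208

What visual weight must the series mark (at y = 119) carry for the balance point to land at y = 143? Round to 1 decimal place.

w ≈ 6.3

Fixed elements: Σw = 3.5 + 6.9 = 10.4, Σw·y = 3.5·58 + 6.9·208 = 1638.2.
Balance at y = 143 requires (1638.2 + w·119) / (10.4 + w) = 143.
Solving: w = (143·10.4 − 1638.2) / (119 − 143) = -151.0 / -24 ≈ 6.29.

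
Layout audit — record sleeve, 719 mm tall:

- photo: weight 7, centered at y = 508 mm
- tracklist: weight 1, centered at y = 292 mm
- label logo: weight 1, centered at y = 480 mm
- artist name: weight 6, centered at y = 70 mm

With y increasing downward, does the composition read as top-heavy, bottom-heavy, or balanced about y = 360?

Weights sum to 7 + 1 + 1 + 6 = 15.
y: (7·508 + 1·292 + 1·480 + 6·70) / 15 = 4748 / 15 ≈ 316.53
316.5 vs midline 360 → top-heavy.

top-heavy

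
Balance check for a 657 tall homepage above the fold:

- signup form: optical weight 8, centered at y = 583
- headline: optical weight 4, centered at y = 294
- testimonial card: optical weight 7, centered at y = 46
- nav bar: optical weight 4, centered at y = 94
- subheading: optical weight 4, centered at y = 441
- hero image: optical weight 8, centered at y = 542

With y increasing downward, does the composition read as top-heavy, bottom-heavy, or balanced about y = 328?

bottom-heavy

Total weight = 8 + 4 + 7 + 4 + 4 + 8 = 35.
Σw·y = 12638; ȳ = 12638/35 ≈ 361.09.
Since 361.1 is below (larger y than) 328, the composition reads bottom-heavy.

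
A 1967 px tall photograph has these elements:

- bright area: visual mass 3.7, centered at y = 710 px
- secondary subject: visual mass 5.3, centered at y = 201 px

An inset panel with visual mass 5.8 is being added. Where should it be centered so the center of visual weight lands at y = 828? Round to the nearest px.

y ≈ 1476

With the inset panel, Σw becomes 3.7 + 5.3 + 5.8 = 14.8.
y: need Σw·y = 14.8·828 = 12254.4. Existing = 3.7·710 + 5.3·201 = 3692.3. Remainder 8562.1 / 5.8 ≈ 1476.22.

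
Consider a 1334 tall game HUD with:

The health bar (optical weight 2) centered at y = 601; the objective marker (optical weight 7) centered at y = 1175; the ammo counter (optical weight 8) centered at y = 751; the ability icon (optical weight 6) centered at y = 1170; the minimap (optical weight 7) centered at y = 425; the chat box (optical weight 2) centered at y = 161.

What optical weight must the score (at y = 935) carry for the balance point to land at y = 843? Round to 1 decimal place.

Existing Σw = 32 (2 + 7 + 8 + 6 + 7 + 2); existing moment 2·601 + 7·1175 + 8·751 + 6·1170 + 7·425 + 2·161 = 25752.
For the centroid to hit 843: (25752 + w·935) / (32 + w) = 843.
So w = (843·32 − 25752)/(935 − 843) = 1224/92 ≈ 13.30.

w ≈ 13.3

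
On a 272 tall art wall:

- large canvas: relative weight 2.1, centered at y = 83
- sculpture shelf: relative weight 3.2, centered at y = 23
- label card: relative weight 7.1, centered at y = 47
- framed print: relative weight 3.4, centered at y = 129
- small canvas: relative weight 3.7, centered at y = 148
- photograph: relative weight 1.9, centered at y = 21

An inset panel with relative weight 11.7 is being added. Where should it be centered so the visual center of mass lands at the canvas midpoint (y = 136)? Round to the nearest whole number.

With the inset panel, Σw becomes 2.1 + 3.2 + 7.1 + 3.4 + 3.7 + 1.9 + 11.7 = 33.1.
Along y: (1607.7 + 11.7·y) / 33.1 = 136 (existing moment 2.1·83 + 3.2·23 + 7.1·47 + 3.4·129 + 3.7·148 + 1.9·21 = 1607.7) ⇒ y = (4501.6 − 1607.7) / 11.7 ≈ 247.34.

y ≈ 247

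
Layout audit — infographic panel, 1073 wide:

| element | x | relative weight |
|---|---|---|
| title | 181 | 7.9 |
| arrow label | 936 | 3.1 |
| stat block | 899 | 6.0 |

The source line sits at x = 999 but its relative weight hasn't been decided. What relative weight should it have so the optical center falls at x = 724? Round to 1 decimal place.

Known weights sum to 7.9 + 3.1 + 6.0 = 17.0; their moment is 7.9·181 + 3.1·936 + 6.0·899 = 9725.5.
Set Σw·x/Σw = 724: (9725.5 + 999w) = 724·(17.0 + w).
Solving: w = (724·17.0 − 9725.5) / (999 − 724) = 2582.5 / 275 ≈ 9.39.

w ≈ 9.4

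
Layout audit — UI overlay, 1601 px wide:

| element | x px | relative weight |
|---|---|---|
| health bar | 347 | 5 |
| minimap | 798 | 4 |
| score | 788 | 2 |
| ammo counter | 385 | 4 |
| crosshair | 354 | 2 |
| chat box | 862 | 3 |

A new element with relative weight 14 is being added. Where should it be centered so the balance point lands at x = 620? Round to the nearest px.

With the new element, Σw becomes 5 + 4 + 2 + 4 + 2 + 3 + 14 = 34.
Along x: (11337 + 14·x) / 34 = 620 (existing moment 5·347 + 4·798 + 2·788 + 4·385 + 2·354 + 3·862 = 11337) ⇒ x = (21080 − 11337) / 14 ≈ 695.93.

x ≈ 696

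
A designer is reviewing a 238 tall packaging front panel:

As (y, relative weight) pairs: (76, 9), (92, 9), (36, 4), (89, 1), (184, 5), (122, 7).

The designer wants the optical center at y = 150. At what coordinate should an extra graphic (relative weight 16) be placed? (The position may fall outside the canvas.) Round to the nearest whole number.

y ≈ 258

New total weight: (9 + 9 + 4 + 1 + 5 + 7) + 16 = 51.
y: need Σw·y = 51·150 = 7650. Existing = 9·76 + 9·92 + 4·36 + 1·89 + 5·184 + 7·122 = 3519. Remainder 4131 / 16 ≈ 258.19.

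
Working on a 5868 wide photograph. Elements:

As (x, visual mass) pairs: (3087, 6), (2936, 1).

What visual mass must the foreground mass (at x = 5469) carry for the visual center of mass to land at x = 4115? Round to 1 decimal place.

Existing Σw = 7 (6 + 1); existing moment 6·3087 + 1·2936 = 21458.
Balance at x = 4115 requires (21458 + w·5469) / (7 + w) = 4115.
Solving: w = (4115·7 − 21458) / (5469 − 4115) = 7347 / 1354 ≈ 5.43.

w ≈ 5.4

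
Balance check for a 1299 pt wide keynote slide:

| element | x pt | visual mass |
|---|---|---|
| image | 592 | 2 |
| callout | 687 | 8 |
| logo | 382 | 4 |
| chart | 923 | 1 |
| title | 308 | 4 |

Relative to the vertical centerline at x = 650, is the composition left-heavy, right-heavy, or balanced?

Σw = 2 + 8 + 4 + 1 + 4 = 19.
x-moment: 2·592 + 8·687 + 4·382 + 1·923 + 4·308 = 10363; centroid 10363/19 ≈ 545.42.
Since 545.4 is left of 650, the composition reads left-heavy.

left-heavy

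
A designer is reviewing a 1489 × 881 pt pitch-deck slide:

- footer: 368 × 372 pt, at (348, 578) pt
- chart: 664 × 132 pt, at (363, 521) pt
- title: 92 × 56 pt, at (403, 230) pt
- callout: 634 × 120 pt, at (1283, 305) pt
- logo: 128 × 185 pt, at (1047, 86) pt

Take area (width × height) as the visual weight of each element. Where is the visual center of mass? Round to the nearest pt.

Taking area as weight: footer 368·372 = 136896, chart 664·132 = 87648, title 92·56 = 5152, callout 634·120 = 76080, logo 128·185 = 23680. Sum 329456.
x-moment: 136896·348 + 87648·363 + 5152·403 + 76080·1283 + 23680·1047 = 203935888; centroid 203935888/329456 ≈ 619.01.
y-moment: 136896·578 + 87648·521 + 5152·230 + 76080·305 + 23680·86 = 151216336; centroid 151216336/329456 ≈ 458.99.

(619, 459)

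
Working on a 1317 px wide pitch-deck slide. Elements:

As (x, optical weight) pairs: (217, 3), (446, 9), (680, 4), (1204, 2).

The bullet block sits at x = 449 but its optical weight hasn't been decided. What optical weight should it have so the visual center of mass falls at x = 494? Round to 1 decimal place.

w ≈ 20.0

Known weights sum to 3 + 9 + 4 + 2 = 18; their moment is 3·217 + 9·446 + 4·680 + 2·1204 = 9793.
For the centroid to hit 494: (9793 + w·449) / (18 + w) = 494.
Rearranging, w·(449 − 494) = 494·18 − 9793 = -901, so w ≈ -901/-45 = 20.02.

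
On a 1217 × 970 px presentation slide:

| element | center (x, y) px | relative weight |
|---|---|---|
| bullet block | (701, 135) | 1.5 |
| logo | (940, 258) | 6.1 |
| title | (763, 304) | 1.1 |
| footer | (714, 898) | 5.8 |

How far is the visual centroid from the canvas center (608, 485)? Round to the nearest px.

≈ 204 px

Weights sum to 1.5 + 6.1 + 1.1 + 5.8 = 14.5.
x: (1.5·701 + 6.1·940 + 1.1·763 + 5.8·714) / 14.5 = 11766.0 / 14.5 ≈ 811.45
y: (1.5·135 + 6.1·258 + 1.1·304 + 5.8·898) / 14.5 = 7319.1 / 14.5 ≈ 504.77
From (608, 485): dx = 203.45, dy = 19.77, so the distance is √(dx²+dy²) ≈ 204.41.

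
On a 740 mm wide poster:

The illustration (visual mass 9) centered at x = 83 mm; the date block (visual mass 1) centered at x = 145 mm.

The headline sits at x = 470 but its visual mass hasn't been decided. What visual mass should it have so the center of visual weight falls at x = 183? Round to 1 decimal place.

w ≈ 3.3

Existing Σw = 10 (9 + 1); existing moment 9·83 + 1·145 = 892.
Set Σw·x/Σw = 183: (892 + 470w) = 183·(10 + w).
Solving: w = (183·10 − 892) / (470 − 183) = 938 / 287 ≈ 3.27.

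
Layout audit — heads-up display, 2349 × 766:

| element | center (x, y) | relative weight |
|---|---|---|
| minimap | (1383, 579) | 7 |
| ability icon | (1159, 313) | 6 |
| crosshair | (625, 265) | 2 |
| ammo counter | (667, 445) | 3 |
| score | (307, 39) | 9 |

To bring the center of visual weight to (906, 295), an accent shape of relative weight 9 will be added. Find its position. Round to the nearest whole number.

(1107, 275)

With the accent shape, Σw becomes 7 + 6 + 2 + 3 + 9 + 9 = 36.
Along x: (22649 + 9·x) / 36 = 906 (existing moment 7·1383 + 6·1159 + 2·625 + 3·667 + 9·307 = 22649) ⇒ x = (32616 − 22649) / 9 ≈ 1107.44.
Along y: (8147 + 9·y) / 36 = 295 (existing moment 7·579 + 6·313 + 2·265 + 3·445 + 9·39 = 8147) ⇒ y = (10620 − 8147) / 9 ≈ 274.78.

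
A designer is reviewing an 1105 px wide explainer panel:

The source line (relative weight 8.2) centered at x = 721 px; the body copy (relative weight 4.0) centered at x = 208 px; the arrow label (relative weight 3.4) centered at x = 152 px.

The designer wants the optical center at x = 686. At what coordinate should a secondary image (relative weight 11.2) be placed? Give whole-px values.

After adding the secondary image, total weight = 8.2 + 4.0 + 3.4 + 11.2 = 26.8.
Along x: (7261.0 + 11.2·x) / 26.8 = 686 (existing moment 8.2·721 + 4.0·208 + 3.4·152 = 7261.0) ⇒ x = (18384.8 − 7261.0) / 11.2 ≈ 993.20.

x ≈ 993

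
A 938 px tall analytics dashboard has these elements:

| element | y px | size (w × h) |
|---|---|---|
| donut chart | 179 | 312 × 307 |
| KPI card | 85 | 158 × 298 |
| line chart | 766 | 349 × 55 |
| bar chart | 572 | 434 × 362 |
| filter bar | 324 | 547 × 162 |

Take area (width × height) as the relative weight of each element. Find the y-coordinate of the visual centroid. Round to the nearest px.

Areas → weights: donut chart 312·307 = 95784, KPI card 158·298 = 47084, line chart 349·55 = 19195, bar chart 434·362 = 157108, filter bar 547·162 = 88614; Σw = 407785.
y: (95784·179 + 47084·85 + 19195·766 + 157108·572 + 88614·324) / 407785 = 154427558 / 407785 ≈ 378.70

y ≈ 379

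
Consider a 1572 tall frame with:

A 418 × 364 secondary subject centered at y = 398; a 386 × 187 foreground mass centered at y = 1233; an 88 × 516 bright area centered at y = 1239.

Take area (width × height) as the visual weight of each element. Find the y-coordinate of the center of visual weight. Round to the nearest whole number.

y ≈ 763

Areas → weights: secondary subject 418·364 = 152152, foreground mass 386·187 = 72182, bright area 88·516 = 45408; Σw = 269742.
y-moment: 152152·398 + 72182·1233 + 45408·1239 = 205817414; centroid 205817414/269742 ≈ 763.02.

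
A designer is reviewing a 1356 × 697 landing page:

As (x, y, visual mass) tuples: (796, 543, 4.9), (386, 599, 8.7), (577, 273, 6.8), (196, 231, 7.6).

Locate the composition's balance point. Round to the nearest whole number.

(453, 410)

Σw = 4.9 + 8.7 + 6.8 + 7.6 = 28.0.
x: (4.9·796 + 8.7·386 + 6.8·577 + 7.6·196) / 28.0 = 12671.8 / 28.0 ≈ 452.56
y: (4.9·543 + 8.7·599 + 6.8·273 + 7.6·231) / 28.0 = 11484.0 / 28.0 ≈ 410.14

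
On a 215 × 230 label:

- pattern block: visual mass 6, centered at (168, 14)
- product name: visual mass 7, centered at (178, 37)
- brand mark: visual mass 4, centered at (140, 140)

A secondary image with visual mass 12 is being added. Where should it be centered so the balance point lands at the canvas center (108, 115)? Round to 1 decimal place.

(26.5, 202.7)

New total weight: (6 + 7 + 4) + 12 = 29.
x: need Σw·x = 29·108 = 3132. Existing = 6·168 + 7·178 + 4·140 = 2814. Remainder 318 / 12 ≈ 26.50.
y: need Σw·y = 29·115 = 3335. Existing = 6·14 + 7·37 + 4·140 = 903. Remainder 2432 / 12 ≈ 202.67.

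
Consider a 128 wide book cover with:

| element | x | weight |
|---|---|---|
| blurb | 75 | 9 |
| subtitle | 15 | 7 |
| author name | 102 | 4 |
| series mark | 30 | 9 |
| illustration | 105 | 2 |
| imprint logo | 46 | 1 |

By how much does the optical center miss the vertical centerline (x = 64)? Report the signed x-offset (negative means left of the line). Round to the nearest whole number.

Weights sum to 9 + 7 + 4 + 9 + 2 + 1 = 32.
Σw·x = 1714; x̄ = 1714/32 ≈ 53.56.
Difference: 53.56 − 64 ≈ -10.44.

≈ -10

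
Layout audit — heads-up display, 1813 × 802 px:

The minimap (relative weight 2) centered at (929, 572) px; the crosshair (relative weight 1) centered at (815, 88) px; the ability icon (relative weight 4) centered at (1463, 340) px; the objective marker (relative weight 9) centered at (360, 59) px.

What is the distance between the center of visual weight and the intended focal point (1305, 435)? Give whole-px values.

≈ 618 px

Total weight = 2 + 1 + 4 + 9 = 16.
x: (2·929 + 1·815 + 4·1463 + 9·360) / 16 = 11765 / 16 ≈ 735.31
y: (2·572 + 1·88 + 4·340 + 9·59) / 16 = 3123 / 16 ≈ 195.19
Relative to (1305, 435): Δ = (-569.69, -239.81); |Δ| = √(-569.69² + -239.81²) ≈ 618.11.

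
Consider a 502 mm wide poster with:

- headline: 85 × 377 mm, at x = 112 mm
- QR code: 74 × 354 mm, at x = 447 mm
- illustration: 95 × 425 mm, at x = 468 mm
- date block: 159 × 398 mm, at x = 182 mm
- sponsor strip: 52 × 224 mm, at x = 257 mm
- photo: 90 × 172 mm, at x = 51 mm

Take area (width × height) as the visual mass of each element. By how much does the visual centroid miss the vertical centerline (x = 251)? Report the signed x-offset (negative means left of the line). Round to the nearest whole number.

≈ 11 mm

Taking area as weight: headline 85·377 = 32045, QR code 74·354 = 26196, illustration 95·425 = 40375, date block 159·398 = 63282, sponsor strip 52·224 = 11648, photo 90·172 = 15480. Sum 189026.
x: (32045·112 + 26196·447 + 40375·468 + 63282·182 + 11648·257 + 15480·51) / 189026 = 49494492 / 189026 ≈ 261.84
Against x = 251, that's 261.84 − 251 = 10.84.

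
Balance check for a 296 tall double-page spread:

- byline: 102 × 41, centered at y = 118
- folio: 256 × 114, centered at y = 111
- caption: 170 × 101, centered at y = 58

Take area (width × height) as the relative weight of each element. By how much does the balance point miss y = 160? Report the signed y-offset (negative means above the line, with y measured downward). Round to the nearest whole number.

≈ -66

Areas: byline 102·41 = 4182, folio 256·114 = 29184, caption 170·101 = 17170. Total weight = 50536.
Σw·y = 4182·118 + 29184·111 + 17170·58 = 4728760, so ȳ = 4728760/50536 ≈ 93.57.
Difference: 93.57 − 160 ≈ -66.43.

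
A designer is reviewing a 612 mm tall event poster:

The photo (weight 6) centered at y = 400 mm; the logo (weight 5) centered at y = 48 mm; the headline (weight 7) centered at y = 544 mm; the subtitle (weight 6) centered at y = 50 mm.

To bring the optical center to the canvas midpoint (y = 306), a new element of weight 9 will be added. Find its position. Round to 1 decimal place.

y ≈ 372.2

With the new element, Σw becomes 6 + 5 + 7 + 6 + 9 = 33.
y: target moment 33×306 = 10098; current 6·400 + 5·48 + 7·544 + 6·50 = 6748; the new element supplies 3350, so y = 3350/9 ≈ 372.22.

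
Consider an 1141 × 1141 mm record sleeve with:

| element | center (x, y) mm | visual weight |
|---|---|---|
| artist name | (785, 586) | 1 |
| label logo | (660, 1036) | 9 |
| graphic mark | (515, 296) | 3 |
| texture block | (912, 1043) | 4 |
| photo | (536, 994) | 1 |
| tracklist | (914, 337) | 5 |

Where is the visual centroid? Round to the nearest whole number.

(740, 767)

Σw = 1 + 9 + 3 + 4 + 1 + 5 = 23.
Σw·x = 17024; x̄ = 17024/23 ≈ 740.17.
Σw·y = 17649; ȳ = 17649/23 ≈ 767.35.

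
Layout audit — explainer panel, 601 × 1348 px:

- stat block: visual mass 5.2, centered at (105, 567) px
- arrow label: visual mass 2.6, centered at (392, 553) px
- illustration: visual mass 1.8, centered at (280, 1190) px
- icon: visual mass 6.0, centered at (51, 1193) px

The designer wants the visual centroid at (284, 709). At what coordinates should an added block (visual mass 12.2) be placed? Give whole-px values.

After adding the added block, total weight = 5.2 + 2.6 + 1.8 + 6.0 + 12.2 = 27.8.
x: need Σw·x = 27.8·284 = 7895.2. Existing = 5.2·105 + 2.6·392 + 1.8·280 + 6.0·51 = 2375.2. Remainder 5520.0 / 12.2 ≈ 452.46.
y: need Σw·y = 27.8·709 = 19710.2. Existing = 5.2·567 + 2.6·553 + 1.8·1190 + 6.0·1193 = 13686.2. Remainder 6024.0 / 12.2 ≈ 493.77.

(452, 494)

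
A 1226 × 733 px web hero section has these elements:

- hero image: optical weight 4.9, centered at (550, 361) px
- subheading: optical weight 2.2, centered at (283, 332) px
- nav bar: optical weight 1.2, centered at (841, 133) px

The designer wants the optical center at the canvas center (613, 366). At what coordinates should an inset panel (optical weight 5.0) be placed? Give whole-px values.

After adding the inset panel, total weight = 4.9 + 2.2 + 1.2 + 5.0 = 13.3.
x: need Σw·x = 13.3·613 = 8152.9. Existing = 4.9·550 + 2.2·283 + 1.2·841 = 4326.8. Remainder 3826.1 / 5.0 ≈ 765.22.
y: need Σw·y = 13.3·366 = 4867.8. Existing = 4.9·361 + 2.2·332 + 1.2·133 = 2658.9. Remainder 2208.9 / 5.0 ≈ 441.78.

(765, 442)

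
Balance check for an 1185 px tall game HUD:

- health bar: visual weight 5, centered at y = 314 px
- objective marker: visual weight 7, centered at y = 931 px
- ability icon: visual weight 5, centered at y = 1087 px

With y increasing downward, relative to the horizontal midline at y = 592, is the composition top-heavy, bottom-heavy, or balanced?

Weights sum to 5 + 7 + 5 = 17.
Σw·y = 5·314 + 7·931 + 5·1087 = 13522, so ȳ = 13522/17 ≈ 795.41.
795.4 lies below (larger y than) the midline 592, so the layout is bottom-heavy.

bottom-heavy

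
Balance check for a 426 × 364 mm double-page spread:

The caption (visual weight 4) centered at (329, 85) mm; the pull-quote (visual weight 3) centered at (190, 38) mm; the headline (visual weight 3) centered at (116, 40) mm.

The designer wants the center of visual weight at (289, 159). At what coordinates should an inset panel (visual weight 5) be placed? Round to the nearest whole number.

(420, 362)

After adding the inset panel, total weight = 4 + 3 + 3 + 5 = 15.
Along x: (2234 + 5·x) / 15 = 289 (existing moment 4·329 + 3·190 + 3·116 = 2234) ⇒ x = (4335 − 2234) / 5 ≈ 420.20.
Along y: (574 + 5·y) / 15 = 159 (existing moment 4·85 + 3·38 + 3·40 = 574) ⇒ y = (2385 − 574) / 5 ≈ 362.20.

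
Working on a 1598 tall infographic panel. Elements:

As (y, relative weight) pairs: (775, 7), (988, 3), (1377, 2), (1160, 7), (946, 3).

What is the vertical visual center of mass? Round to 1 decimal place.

Weights sum to 7 + 3 + 2 + 7 + 3 = 22.
Σw·y = 7·775 + 3·988 + 2·1377 + 7·1160 + 3·946 = 22101, so ȳ = 22101/22 ≈ 1004.59.

y ≈ 1004.6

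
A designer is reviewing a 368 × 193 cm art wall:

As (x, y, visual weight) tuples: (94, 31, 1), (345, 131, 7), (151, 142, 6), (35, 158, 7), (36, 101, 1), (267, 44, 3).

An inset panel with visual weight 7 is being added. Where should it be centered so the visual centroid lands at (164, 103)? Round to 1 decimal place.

With the inset panel, Σw becomes 1 + 7 + 6 + 7 + 1 + 3 + 7 = 32.
x: need Σw·x = 32·164 = 5248. Existing = 1·94 + 7·345 + 6·151 + 7·35 + 1·36 + 3·267 = 4497. Remainder 751 / 7 ≈ 107.29.
y: need Σw·y = 32·103 = 3296. Existing = 1·31 + 7·131 + 6·142 + 7·158 + 1·101 + 3·44 = 3139. Remainder 157 / 7 ≈ 22.43.

(107.3, 22.4)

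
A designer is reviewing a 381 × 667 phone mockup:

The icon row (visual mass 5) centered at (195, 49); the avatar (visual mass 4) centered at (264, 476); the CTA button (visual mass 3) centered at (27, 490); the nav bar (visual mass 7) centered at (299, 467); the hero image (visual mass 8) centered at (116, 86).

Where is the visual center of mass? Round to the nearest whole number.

(190, 281)

Weights sum to 5 + 4 + 3 + 7 + 8 = 27.
x: (5·195 + 4·264 + 3·27 + 7·299 + 8·116) / 27 = 5133 / 27 ≈ 190.11
y: (5·49 + 4·476 + 3·490 + 7·467 + 8·86) / 27 = 7576 / 27 ≈ 280.59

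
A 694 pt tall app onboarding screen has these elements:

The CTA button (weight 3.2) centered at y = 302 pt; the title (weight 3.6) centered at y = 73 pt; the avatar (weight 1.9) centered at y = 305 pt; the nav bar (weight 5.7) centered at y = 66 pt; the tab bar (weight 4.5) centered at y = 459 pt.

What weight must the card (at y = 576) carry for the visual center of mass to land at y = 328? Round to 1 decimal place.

Existing Σw = 18.9 (3.2 + 3.6 + 1.9 + 5.7 + 4.5); existing moment 3.2·302 + 3.6·73 + 1.9·305 + 5.7·66 + 4.5·459 = 4250.4.
For the centroid to hit 328: (4250.4 + w·576) / (18.9 + w) = 328.
So w = (328·18.9 − 4250.4)/(576 − 328) = 1948.8/248 ≈ 7.86.

w ≈ 7.9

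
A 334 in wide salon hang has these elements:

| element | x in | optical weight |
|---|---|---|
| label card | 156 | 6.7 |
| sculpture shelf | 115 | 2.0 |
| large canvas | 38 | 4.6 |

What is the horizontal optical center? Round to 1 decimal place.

Weights sum to 6.7 + 2.0 + 4.6 = 13.3.
x-moment: 6.7·156 + 2.0·115 + 4.6·38 = 1450.0; centroid 1450.0/13.3 ≈ 109.02.

x ≈ 109.0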